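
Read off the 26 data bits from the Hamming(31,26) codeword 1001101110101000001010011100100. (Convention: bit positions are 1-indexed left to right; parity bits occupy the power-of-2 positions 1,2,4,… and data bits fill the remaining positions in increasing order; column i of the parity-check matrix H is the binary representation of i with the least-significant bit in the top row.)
Parity bits occupy power-of-2 positions; data bits are at positions {3,5,6,7,9,10,11,12,13,14,15,17,18,19,20,21,22,23,24,25,26,27,28,29,30,31} (1-indexed).
Extract: c[3]=0 c[5]=1 c[6]=0 c[7]=1 c[9]=1 c[10]=0 c[11]=1 c[12]=0 c[13]=1 c[14]=0 c[15]=0 c[17]=0 c[18]=0 c[19]=1 c[20]=0 c[21]=1 c[22]=0 c[23]=0 c[24]=1 c[25]=1 c[26]=1 c[27]=0 c[28]=0 c[29]=1 c[30]=0 c[31]=0
Data = 01011010100001010011100100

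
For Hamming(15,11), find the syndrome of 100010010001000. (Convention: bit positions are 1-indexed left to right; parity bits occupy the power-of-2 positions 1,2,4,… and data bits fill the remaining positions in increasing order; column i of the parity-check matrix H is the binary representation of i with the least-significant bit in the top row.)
Syndrome s = H · r^T (mod 2), r = 100010010001000:
  s[0] = (101010101010101)·(100010010001000) mod 2 = 1+0+0+0+1+0+0+0+0+0+0+0+0+0+0 mod 2 = 0
  s[1] = (011001100110011)·(100010010001000) mod 2 = 0+0+0+0+0+0+0+0+0+0+0+0+0+0+0 mod 2 = 0
  s[2] = (000111100001111)·(100010010001000) mod 2 = 0+0+0+0+1+0+0+0+0+0+0+1+0+0+0 mod 2 = 0
  s[3] = (000000011111111)·(100010010001000) mod 2 = 0+0+0+0+0+0+0+1+0+0+0+1+0+0+0 mod 2 = 0
Syndrome = 0000
s = 0: no error detected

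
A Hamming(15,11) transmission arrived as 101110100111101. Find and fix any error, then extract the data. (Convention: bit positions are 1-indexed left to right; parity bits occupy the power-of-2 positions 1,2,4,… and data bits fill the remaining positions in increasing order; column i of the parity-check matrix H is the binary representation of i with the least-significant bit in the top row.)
Syndrome s = H · r^T (mod 2), r = 101110100111101:
  s[0] = (101010101010101)·(101110100111101) mod 2 = 1+0+1+0+1+0+1+0+0+0+1+0+1+0+1 mod 2 = 1
  s[1] = (011001100110011)·(101110100111101) mod 2 = 0+0+1+0+0+0+1+0+0+1+1+0+0+0+1 mod 2 = 1
  s[2] = (000111100001111)·(101110100111101) mod 2 = 0+0+0+1+1+0+1+0+0+0+0+1+1+0+1 mod 2 = 0
  s[3] = (000000011111111)·(101110100111101) mod 2 = 0+0+0+0+0+0+0+0+0+1+1+1+1+0+1 mod 2 = 1
Syndrome = 1101
Column 11 of H equals this syndrome → error at bit 11 (1-indexed).
Flip bit 11: 101110100111101 → 101110100101101
Extract data bits at positions {3,5,6,7,9,10,11,12,13,14,15}: 11010101101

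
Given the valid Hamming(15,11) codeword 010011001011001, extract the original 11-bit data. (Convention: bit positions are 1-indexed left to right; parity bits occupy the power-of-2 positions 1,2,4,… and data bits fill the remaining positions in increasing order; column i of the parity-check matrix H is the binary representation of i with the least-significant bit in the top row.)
Parity bits occupy power-of-2 positions; data bits are at positions {3,5,6,7,9,10,11,12,13,14,15} (1-indexed).
Extract: c[3]=0 c[5]=1 c[6]=1 c[7]=0 c[9]=1 c[10]=0 c[11]=1 c[12]=1 c[13]=0 c[14]=0 c[15]=1
Data = 01101011001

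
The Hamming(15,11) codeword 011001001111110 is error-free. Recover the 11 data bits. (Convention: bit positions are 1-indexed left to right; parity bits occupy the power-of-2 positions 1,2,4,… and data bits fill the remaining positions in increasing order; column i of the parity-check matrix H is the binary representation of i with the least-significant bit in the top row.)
Parity bits occupy power-of-2 positions; data bits are at positions {3,5,6,7,9,10,11,12,13,14,15} (1-indexed).
Extract: c[3]=1 c[5]=0 c[6]=1 c[7]=0 c[9]=1 c[10]=1 c[11]=1 c[12]=1 c[13]=1 c[14]=1 c[15]=0
Data = 10101111110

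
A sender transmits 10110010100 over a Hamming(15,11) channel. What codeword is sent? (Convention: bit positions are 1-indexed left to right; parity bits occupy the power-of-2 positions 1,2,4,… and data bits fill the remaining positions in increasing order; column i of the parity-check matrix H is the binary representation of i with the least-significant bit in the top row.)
Codeword c = d · G (mod 2), d = 10110010100:
  c[0] = d·G[:,0] = (10110010100)·(11011010101) mod 2 = 1+0+0+1+0+0+1+0+1+0+0 mod 2 = 0
  c[1] = d·G[:,1] = (10110010100)·(10110110011) mod 2 = 1+0+1+1+0+0+1+0+0+0+0 mod 2 = 0
  c[2] = d·G[:,2] = (10110010100)·(10000000000) mod 2 = 1+0+0+0+0+0+0+0+0+0+0 mod 2 = 1
  c[3] = d·G[:,3] = (10110010100)·(01110001111) mod 2 = 0+0+1+1+0+0+0+0+1+0+0 mod 2 = 1
  c[4] = d·G[:,4] = (10110010100)·(01000000000) mod 2 = 0+0+0+0+0+0+0+0+0+0+0 mod 2 = 0
  c[5] = d·G[:,5] = (10110010100)·(00100000000) mod 2 = 0+0+1+0+0+0+0+0+0+0+0 mod 2 = 1
  c[6] = d·G[:,6] = (10110010100)·(00010000000) mod 2 = 0+0+0+1+0+0+0+0+0+0+0 mod 2 = 1
  c[7] = d·G[:,7] = (10110010100)·(00001111111) mod 2 = 0+0+0+0+0+0+1+0+1+0+0 mod 2 = 0
  c[8] = d·G[:,8] = (10110010100)·(00001000000) mod 2 = 0+0+0+0+0+0+0+0+0+0+0 mod 2 = 0
  c[9] = d·G[:,9] = (10110010100)·(00000100000) mod 2 = 0+0+0+0+0+0+0+0+0+0+0 mod 2 = 0
  c[10] = d·G[:,10] = (10110010100)·(00000010000) mod 2 = 0+0+0+0+0+0+1+0+0+0+0 mod 2 = 1
  c[11] = d·G[:,11] = (10110010100)·(00000001000) mod 2 = 0+0+0+0+0+0+0+0+0+0+0 mod 2 = 0
  c[12] = d·G[:,12] = (10110010100)·(00000000100) mod 2 = 0+0+0+0+0+0+0+0+1+0+0 mod 2 = 1
  c[13] = d·G[:,13] = (10110010100)·(00000000010) mod 2 = 0+0+0+0+0+0+0+0+0+0+0 mod 2 = 0
  c[14] = d·G[:,14] = (10110010100)·(00000000001) mod 2 = 0+0+0+0+0+0+0+0+0+0+0 mod 2 = 0
Codeword = 001101100010100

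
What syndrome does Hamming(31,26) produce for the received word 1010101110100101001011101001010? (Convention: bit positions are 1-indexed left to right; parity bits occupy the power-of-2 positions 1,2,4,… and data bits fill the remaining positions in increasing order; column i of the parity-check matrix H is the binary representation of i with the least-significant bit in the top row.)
Syndrome s = H · r^T (mod 2), r = 1010101110100101001011101001010:
  s[0] = (1010101010101010101010101010101)·(1010101110100101001011101001010) mod 2 = 1+0+1+0+1+0+1+0+1+0+1+0+0+0+0+0+0+0+1+0+1+0+1+0+1+0+0+0+0+0+0 mod 2 = 0
  s[1] = (0110011001100110011001100110011)·(1010101110100101001011101001010) mod 2 = 0+0+1+0+0+0+1+0+0+0+1+0+0+1+0+0+0+0+1+0+0+1+1+0+0+0+0+0+0+1+0 mod 2 = 0
  s[2] = (0001111000011110000111100001111)·(1010101110100101001011101001010) mod 2 = 0+0+0+0+1+0+1+0+0+0+0+0+0+1+0+0+0+0+0+0+1+1+1+0+0+0+0+1+0+1+0 mod 2 = 0
  s[3] = (0000000111111110000000011111111)·(1010101110100101001011101001010) mod 2 = 0+0+0+0+0+0+0+1+1+0+1+0+0+1+0+0+0+0+0+0+0+0+0+0+1+0+0+1+0+1+0 mod 2 = 1
  s[4] = (0000000000000001111111111111111)·(1010101110100101001011101001010) mod 2 = 0+0+0+0+0+0+0+0+0+0+0+0+0+0+0+1+0+0+1+0+1+1+1+0+1+0+0+1+0+1+0 mod 2 = 0
Syndrome = 00010
Non-zero syndrome: error at position 8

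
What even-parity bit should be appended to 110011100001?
Sum of data bits: 1+1+0+0+1+1+1+0+0+0+0+1 = 6.
6 mod 2 = 0, so parity bit = 0.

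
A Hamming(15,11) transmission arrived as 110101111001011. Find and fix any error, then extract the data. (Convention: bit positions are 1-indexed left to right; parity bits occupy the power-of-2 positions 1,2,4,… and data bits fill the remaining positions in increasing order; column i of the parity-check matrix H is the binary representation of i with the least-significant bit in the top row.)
Syndrome s = H · r^T (mod 2), r = 110101111001011:
  s[0] = (101010101010101)·(110101111001011) mod 2 = 1+0+0+0+0+0+1+0+1+0+0+0+0+0+1 mod 2 = 0
  s[1] = (011001100110011)·(110101111001011) mod 2 = 0+1+0+0+0+1+1+0+0+0+0+0+0+1+1 mod 2 = 1
  s[2] = (000111100001111)·(110101111001011) mod 2 = 0+0+0+1+0+1+1+0+0+0+0+1+0+1+1 mod 2 = 0
  s[3] = (000000011111111)·(110101111001011) mod 2 = 0+0+0+0+0+0+0+1+1+0+0+1+0+1+1 mod 2 = 1
Syndrome = 0101
Column 10 of H equals this syndrome → error at bit 10 (1-indexed).
Flip bit 10: 110101111001011 → 110101111101011
Extract data bits at positions {3,5,6,7,9,10,11,12,13,14,15}: 00111101011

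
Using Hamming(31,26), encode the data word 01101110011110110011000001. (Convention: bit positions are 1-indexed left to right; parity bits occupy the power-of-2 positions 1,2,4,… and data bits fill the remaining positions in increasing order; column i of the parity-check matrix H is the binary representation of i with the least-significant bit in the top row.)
Codeword c = d · G (mod 2), d = 01101110011110110011000001:
  c[0] = d·G[:,0] = (01101110011110110011000001)·(11011010101101010101010101) mod 2 = 0+1+0+0+1+0+1+0+0+0+1+1+0+0+0+1+0+0+0+1+0+0+0+0+0+1 mod 2 = 0
  c[1] = d·G[:,1] = (01101110011110110011000001)·(10110110011011001100110011) mod 2 = 0+0+1+0+0+1+1+0+0+1+1+0+1+0+0+0+0+0+0+0+0+0+0+0+0+1 mod 2 = 1
  c[2] = d·G[:,2] = (01101110011110110011000001)·(10000000000000000000000000) mod 2 = 0+0+0+0+0+0+0+0+0+0+0+0+0+0+0+0+0+0+0+0+0+0+0+0+0+0 mod 2 = 0
  c[3] = d·G[:,3] = (01101110011110110011000001)·(01110001111000111100001111) mod 2 = 0+1+1+0+0+0+0+0+0+1+1+0+0+0+1+1+0+0+0+0+0+0+0+0+0+1 mod 2 = 1
  c[4] = d·G[:,4] = (01101110011110110011000001)·(01000000000000000000000000) mod 2 = 0+1+0+0+0+0+0+0+0+0+0+0+0+0+0+0+0+0+0+0+0+0+0+0+0+0 mod 2 = 1
  c[5] = d·G[:,5] = (01101110011110110011000001)·(00100000000000000000000000) mod 2 = 0+0+1+0+0+0+0+0+0+0+0+0+0+0+0+0+0+0+0+0+0+0+0+0+0+0 mod 2 = 1
  c[6] = d·G[:,6] = (01101110011110110011000001)·(00010000000000000000000000) mod 2 = 0+0+0+0+0+0+0+0+0+0+0+0+0+0+0+0+0+0+0+0+0+0+0+0+0+0 mod 2 = 0
  c[7] = d·G[:,7] = (01101110011110110011000001)·(00001111111000000011111111) mod 2 = 0+0+0+0+1+1+1+0+0+1+1+0+0+0+0+0+0+0+1+1+0+0+0+0+0+1 mod 2 = 0
  c[8] = d·G[:,8] = (01101110011110110011000001)·(00001000000000000000000000) mod 2 = 0+0+0+0+1+0+0+0+0+0+0+0+0+0+0+0+0+0+0+0+0+0+0+0+0+0 mod 2 = 1
  c[9] = d·G[:,9] = (01101110011110110011000001)·(00000100000000000000000000) mod 2 = 0+0+0+0+0+1+0+0+0+0+0+0+0+0+0+0+0+0+0+0+0+0+0+0+0+0 mod 2 = 1
  c[10] = d·G[:,10] = (01101110011110110011000001)·(00000010000000000000000000) mod 2 = 0+0+0+0+0+0+1+0+0+0+0+0+0+0+0+0+0+0+0+0+0+0+0+0+0+0 mod 2 = 1
  c[11] = d·G[:,11] = (01101110011110110011000001)·(00000001000000000000000000) mod 2 = 0+0+0+0+0+0+0+0+0+0+0+0+0+0+0+0+0+0+0+0+0+0+0+0+0+0 mod 2 = 0
  c[12] = d·G[:,12] = (01101110011110110011000001)·(00000000100000000000000000) mod 2 = 0+0+0+0+0+0+0+0+0+0+0+0+0+0+0+0+0+0+0+0+0+0+0+0+0+0 mod 2 = 0
  c[13] = d·G[:,13] = (01101110011110110011000001)·(00000000010000000000000000) mod 2 = 0+0+0+0+0+0+0+0+0+1+0+0+0+0+0+0+0+0+0+0+0+0+0+0+0+0 mod 2 = 1
  c[14] = d·G[:,14] = (01101110011110110011000001)·(00000000001000000000000000) mod 2 = 0+0+0+0+0+0+0+0+0+0+1+0+0+0+0+0+0+0+0+0+0+0+0+0+0+0 mod 2 = 1
  c[15] = d·G[:,15] = (01101110011110110011000001)·(00000000000111111111111111) mod 2 = 0+0+0+0+0+0+0+0+0+0+0+1+1+0+1+1+0+0+1+1+0+0+0+0+0+1 mod 2 = 1
  c[16] = d·G[:,16] = (01101110011110110011000001)·(00000000000100000000000000) mod 2 = 0+0+0+0+0+0+0+0+0+0+0+1+0+0+0+0+0+0+0+0+0+0+0+0+0+0 mod 2 = 1
  c[17] = d·G[:,17] = (01101110011110110011000001)·(00000000000010000000000000) mod 2 = 0+0+0+0+0+0+0+0+0+0+0+0+1+0+0+0+0+0+0+0+0+0+0+0+0+0 mod 2 = 1
  c[18] = d·G[:,18] = (01101110011110110011000001)·(00000000000001000000000000) mod 2 = 0+0+0+0+0+0+0+0+0+0+0+0+0+0+0+0+0+0+0+0+0+0+0+0+0+0 mod 2 = 0
  c[19] = d·G[:,19] = (01101110011110110011000001)·(00000000000000100000000000) mod 2 = 0+0+0+0+0+0+0+0+0+0+0+0+0+0+1+0+0+0+0+0+0+0+0+0+0+0 mod 2 = 1
  c[20] = d·G[:,20] = (01101110011110110011000001)·(00000000000000010000000000) mod 2 = 0+0+0+0+0+0+0+0+0+0+0+0+0+0+0+1+0+0+0+0+0+0+0+0+0+0 mod 2 = 1
  c[21] = d·G[:,21] = (01101110011110110011000001)·(00000000000000001000000000) mod 2 = 0+0+0+0+0+0+0+0+0+0+0+0+0+0+0+0+0+0+0+0+0+0+0+0+0+0 mod 2 = 0
  c[22] = d·G[:,22] = (01101110011110110011000001)·(00000000000000000100000000) mod 2 = 0+0+0+0+0+0+0+0+0+0+0+0+0+0+0+0+0+0+0+0+0+0+0+0+0+0 mod 2 = 0
  c[23] = d·G[:,23] = (01101110011110110011000001)·(00000000000000000010000000) mod 2 = 0+0+0+0+0+0+0+0+0+0+0+0+0+0+0+0+0+0+1+0+0+0+0+0+0+0 mod 2 = 1
  c[24] = d·G[:,24] = (01101110011110110011000001)·(00000000000000000001000000) mod 2 = 0+0+0+0+0+0+0+0+0+0+0+0+0+0+0+0+0+0+0+1+0+0+0+0+0+0 mod 2 = 1
  c[25] = d·G[:,25] = (01101110011110110011000001)·(00000000000000000000100000) mod 2 = 0+0+0+0+0+0+0+0+0+0+0+0+0+0+0+0+0+0+0+0+0+0+0+0+0+0 mod 2 = 0
  c[26] = d·G[:,26] = (01101110011110110011000001)·(00000000000000000000010000) mod 2 = 0+0+0+0+0+0+0+0+0+0+0+0+0+0+0+0+0+0+0+0+0+0+0+0+0+0 mod 2 = 0
  c[27] = d·G[:,27] = (01101110011110110011000001)·(00000000000000000000001000) mod 2 = 0+0+0+0+0+0+0+0+0+0+0+0+0+0+0+0+0+0+0+0+0+0+0+0+0+0 mod 2 = 0
  c[28] = d·G[:,28] = (01101110011110110011000001)·(00000000000000000000000100) mod 2 = 0+0+0+0+0+0+0+0+0+0+0+0+0+0+0+0+0+0+0+0+0+0+0+0+0+0 mod 2 = 0
  c[29] = d·G[:,29] = (01101110011110110011000001)·(00000000000000000000000010) mod 2 = 0+0+0+0+0+0+0+0+0+0+0+0+0+0+0+0+0+0+0+0+0+0+0+0+0+0 mod 2 = 0
  c[30] = d·G[:,30] = (01101110011110110011000001)·(00000000000000000000000001) mod 2 = 0+0+0+0+0+0+0+0+0+0+0+0+0+0+0+0+0+0+0+0+0+0+0+0+0+1 mod 2 = 1
Codeword = 0101110011100111110110011000001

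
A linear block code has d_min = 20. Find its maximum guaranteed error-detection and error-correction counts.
(a) Detection requires d_min ≥ e+1, so e ≤ d_min − 1 = 19.
(b) Correction requires d_min ≥ 2t+1, so t ≤ ⌊(d_min − 1)/2⌋ = ⌊19/2⌋ = 9.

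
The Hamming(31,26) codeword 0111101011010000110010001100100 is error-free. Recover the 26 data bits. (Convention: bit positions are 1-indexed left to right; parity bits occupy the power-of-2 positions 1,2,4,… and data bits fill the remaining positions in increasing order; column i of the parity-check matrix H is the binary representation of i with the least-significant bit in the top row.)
Parity bits occupy power-of-2 positions; data bits are at positions {3,5,6,7,9,10,11,12,13,14,15,17,18,19,20,21,22,23,24,25,26,27,28,29,30,31} (1-indexed).
Extract: c[3]=1 c[5]=1 c[6]=0 c[7]=1 c[9]=1 c[10]=1 c[11]=0 c[12]=1 c[13]=0 c[14]=0 c[15]=0 c[17]=1 c[18]=1 c[19]=0 c[20]=0 c[21]=1 c[22]=0 c[23]=0 c[24]=0 c[25]=1 c[26]=1 c[27]=0 c[28]=0 c[29]=1 c[30]=0 c[31]=0
Data = 11011101000110010001100100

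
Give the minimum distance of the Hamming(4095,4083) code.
d_min = 3 (every single-error-correcting Hamming code has d_min = 3).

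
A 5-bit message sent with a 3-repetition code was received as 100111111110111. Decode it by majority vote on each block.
Split into 3-bit blocks and majority-vote each:
  block 1 = 100: 1 ones, 2 zeros → 0
  block 2 = 111: 3 ones, 0 zeros → 1
  block 3 = 111: 3 ones, 0 zeros → 1
  block 4 = 110: 2 ones, 1 zeros → 1
  block 5 = 111: 3 ones, 0 zeros → 1
Decoded = 01111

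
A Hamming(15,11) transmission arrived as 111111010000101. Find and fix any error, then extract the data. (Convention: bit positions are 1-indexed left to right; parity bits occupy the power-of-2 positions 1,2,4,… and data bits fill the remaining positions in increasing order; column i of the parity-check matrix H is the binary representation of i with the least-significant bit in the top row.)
Syndrome s = H · r^T (mod 2), r = 111111010000101:
  s[0] = (101010101010101)·(111111010000101) mod 2 = 1+0+1+0+1+0+0+0+0+0+0+0+1+0+1 mod 2 = 1
  s[1] = (011001100110011)·(111111010000101) mod 2 = 0+1+1+0+0+1+0+0+0+0+0+0+0+0+1 mod 2 = 0
  s[2] = (000111100001111)·(111111010000101) mod 2 = 0+0+0+1+1+1+0+0+0+0+0+0+1+0+1 mod 2 = 1
  s[3] = (000000011111111)·(111111010000101) mod 2 = 0+0+0+0+0+0+0+1+0+0+0+0+1+0+1 mod 2 = 1
Syndrome = 1011
Column 13 of H equals this syndrome → error at bit 13 (1-indexed).
Flip bit 13: 111111010000101 → 111111010000001
Extract data bits at positions {3,5,6,7,9,10,11,12,13,14,15}: 11100000001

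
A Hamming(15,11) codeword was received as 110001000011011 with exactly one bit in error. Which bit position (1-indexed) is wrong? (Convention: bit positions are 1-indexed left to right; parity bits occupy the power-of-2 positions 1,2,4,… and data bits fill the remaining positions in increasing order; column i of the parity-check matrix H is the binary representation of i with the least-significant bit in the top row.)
Syndrome s = H · r^T (mod 2), r = 110001000011011:
  s[0] = (101010101010101)·(110001000011011) mod 2 = 1+0+0+0+0+0+0+0+0+0+1+0+0+0+1 mod 2 = 1
  s[1] = (011001100110011)·(110001000011011) mod 2 = 0+1+0+0+0+1+0+0+0+0+1+0+0+1+1 mod 2 = 1
  s[2] = (000111100001111)·(110001000011011) mod 2 = 0+0+0+0+0+1+0+0+0+0+0+1+0+1+1 mod 2 = 0
  s[3] = (000000011111111)·(110001000011011) mod 2 = 0+0+0+0+0+0+0+0+0+0+1+1+0+1+1 mod 2 = 0
Syndrome = 1100
Column i of H is the binary representation of i, so the syndrome is the binary index of the flipped bit.
Read s = 1100 with s[0] as LSB: 1·2^0 + 1·2^1 + 0·2^2 + 0·2^3 = 3.
Error is at bit position 3.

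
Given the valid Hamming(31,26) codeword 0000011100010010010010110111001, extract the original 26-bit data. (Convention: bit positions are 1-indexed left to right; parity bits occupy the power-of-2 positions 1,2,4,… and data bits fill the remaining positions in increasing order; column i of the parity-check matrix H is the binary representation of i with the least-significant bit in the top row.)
Parity bits occupy power-of-2 positions; data bits are at positions {3,5,6,7,9,10,11,12,13,14,15,17,18,19,20,21,22,23,24,25,26,27,28,29,30,31} (1-indexed).
Extract: c[3]=0 c[5]=0 c[6]=1 c[7]=1 c[9]=0 c[10]=0 c[11]=0 c[12]=1 c[13]=0 c[14]=0 c[15]=1 c[17]=0 c[18]=1 c[19]=0 c[20]=0 c[21]=1 c[22]=0 c[23]=1 c[24]=1 c[25]=0 c[26]=1 c[27]=1 c[28]=1 c[29]=0 c[30]=0 c[31]=1
Data = 00110001001010010110111001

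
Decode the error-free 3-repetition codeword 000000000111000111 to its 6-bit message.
Split into 3-bit blocks: 000 000 000 111 000 111
Data = 000101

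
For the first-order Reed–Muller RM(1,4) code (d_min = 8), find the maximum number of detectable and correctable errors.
Detection only: up to d_min − 1 = 7 errors.
Correction: up to ⌊(d_min − 1)/2⌋ = ⌊7/2⌋ = 3 errors.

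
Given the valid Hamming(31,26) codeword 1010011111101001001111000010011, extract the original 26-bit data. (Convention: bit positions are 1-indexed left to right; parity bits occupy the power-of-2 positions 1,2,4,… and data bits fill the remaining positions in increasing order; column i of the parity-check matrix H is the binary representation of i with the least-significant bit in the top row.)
Parity bits occupy power-of-2 positions; data bits are at positions {3,5,6,7,9,10,11,12,13,14,15,17,18,19,20,21,22,23,24,25,26,27,28,29,30,31} (1-indexed).
Extract: c[3]=1 c[5]=0 c[6]=1 c[7]=1 c[9]=1 c[10]=1 c[11]=1 c[12]=0 c[13]=1 c[14]=0 c[15]=0 c[17]=0 c[18]=0 c[19]=1 c[20]=1 c[21]=1 c[22]=1 c[23]=0 c[24]=0 c[25]=0 c[26]=0 c[27]=1 c[28]=0 c[29]=0 c[30]=1 c[31]=1
Data = 10111110100001111000010011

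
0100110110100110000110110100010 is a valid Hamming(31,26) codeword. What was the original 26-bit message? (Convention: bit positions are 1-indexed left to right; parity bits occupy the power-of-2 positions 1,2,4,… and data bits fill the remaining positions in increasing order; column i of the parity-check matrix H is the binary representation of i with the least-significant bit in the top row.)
Parity bits occupy power-of-2 positions; data bits are at positions {3,5,6,7,9,10,11,12,13,14,15,17,18,19,20,21,22,23,24,25,26,27,28,29,30,31} (1-indexed).
Extract: c[3]=0 c[5]=1 c[6]=1 c[7]=0 c[9]=1 c[10]=0 c[11]=1 c[12]=0 c[13]=0 c[14]=1 c[15]=1 c[17]=0 c[18]=0 c[19]=0 c[20]=1 c[21]=1 c[22]=0 c[23]=1 c[24]=1 c[25]=0 c[26]=1 c[27]=0 c[28]=0 c[29]=0 c[30]=1 c[31]=0
Data = 01101010011000110110100010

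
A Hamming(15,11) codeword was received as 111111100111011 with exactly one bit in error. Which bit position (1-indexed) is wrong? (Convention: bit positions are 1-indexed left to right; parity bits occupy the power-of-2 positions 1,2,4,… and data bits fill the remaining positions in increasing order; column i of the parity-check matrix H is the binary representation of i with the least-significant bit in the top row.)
Syndrome s = H · r^T (mod 2), r = 111111100111011:
  s[0] = (101010101010101)·(111111100111011) mod 2 = 1+0+1+0+1+0+1+0+0+0+1+0+0+0+1 mod 2 = 0
  s[1] = (011001100110011)·(111111100111011) mod 2 = 0+1+1+0+0+1+1+0+0+1+1+0+0+1+1 mod 2 = 0
  s[2] = (000111100001111)·(111111100111011) mod 2 = 0+0+0+1+1+1+1+0+0+0+0+1+0+1+1 mod 2 = 1
  s[3] = (000000011111111)·(111111100111011) mod 2 = 0+0+0+0+0+0+0+0+0+1+1+1+0+1+1 mod 2 = 1
Syndrome = 0011
Column i of H is the binary representation of i, so the syndrome is the binary index of the flipped bit.
Read s = 0011 with s[0] as LSB: 0·2^0 + 0·2^1 + 1·2^2 + 1·2^3 = 12.
Error is at bit position 12.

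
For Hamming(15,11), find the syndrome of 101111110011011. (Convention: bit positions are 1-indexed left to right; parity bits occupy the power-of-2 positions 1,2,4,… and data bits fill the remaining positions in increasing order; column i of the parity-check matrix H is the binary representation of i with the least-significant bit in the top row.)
Syndrome s = H · r^T (mod 2), r = 101111110011011:
  s[0] = (101010101010101)·(101111110011011) mod 2 = 1+0+1+0+1+0+1+0+0+0+1+0+0+0+1 mod 2 = 0
  s[1] = (011001100110011)·(101111110011011) mod 2 = 0+0+1+0+0+1+1+0+0+0+1+0+0+1+1 mod 2 = 0
  s[2] = (000111100001111)·(101111110011011) mod 2 = 0+0+0+1+1+1+1+0+0+0+0+1+0+1+1 mod 2 = 1
  s[3] = (000000011111111)·(101111110011011) mod 2 = 0+0+0+0+0+0+0+1+0+0+1+1+0+1+1 mod 2 = 1
Syndrome = 0011
Non-zero syndrome: error at position 12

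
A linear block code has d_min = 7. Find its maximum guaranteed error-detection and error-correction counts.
(a) Detection requires d_min ≥ e+1, so e ≤ d_min − 1 = 6.
(b) Correction requires d_min ≥ 2t+1, so t ≤ ⌊(d_min − 1)/2⌋ = ⌊6/2⌋ = 3.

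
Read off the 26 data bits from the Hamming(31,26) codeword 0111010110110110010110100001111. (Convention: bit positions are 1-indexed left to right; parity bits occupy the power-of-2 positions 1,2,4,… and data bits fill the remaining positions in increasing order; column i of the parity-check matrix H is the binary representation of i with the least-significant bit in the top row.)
Parity bits occupy power-of-2 positions; data bits are at positions {3,5,6,7,9,10,11,12,13,14,15,17,18,19,20,21,22,23,24,25,26,27,28,29,30,31} (1-indexed).
Extract: c[3]=1 c[5]=0 c[6]=1 c[7]=0 c[9]=1 c[10]=0 c[11]=1 c[12]=1 c[13]=0 c[14]=1 c[15]=1 c[17]=0 c[18]=1 c[19]=0 c[20]=1 c[21]=1 c[22]=0 c[23]=1 c[24]=0 c[25]=0 c[26]=0 c[27]=0 c[28]=1 c[29]=1 c[30]=1 c[31]=1
Data = 10101011011010110100001111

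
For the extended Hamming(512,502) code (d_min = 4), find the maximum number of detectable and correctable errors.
Detection only: up to d_min − 1 = 3 errors.
Correction: up to ⌊(d_min − 1)/2⌋ = ⌊3/2⌋ = 1 errors.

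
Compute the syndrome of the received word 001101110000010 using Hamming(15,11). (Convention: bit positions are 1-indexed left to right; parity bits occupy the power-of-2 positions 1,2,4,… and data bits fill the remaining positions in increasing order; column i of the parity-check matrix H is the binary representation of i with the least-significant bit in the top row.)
Syndrome s = H · r^T (mod 2), r = 001101110000010:
  s[0] = (101010101010101)·(001101110000010) mod 2 = 0+0+1+0+0+0+1+0+0+0+0+0+0+0+0 mod 2 = 0
  s[1] = (011001100110011)·(001101110000010) mod 2 = 0+0+1+0+0+1+1+0+0+0+0+0+0+1+0 mod 2 = 0
  s[2] = (000111100001111)·(001101110000010) mod 2 = 0+0+0+1+0+1+1+0+0+0+0+0+0+1+0 mod 2 = 0
  s[3] = (000000011111111)·(001101110000010) mod 2 = 0+0+0+0+0+0+0+1+0+0+0+0+0+1+0 mod 2 = 0
Syndrome = 0000
s = 0: no error detected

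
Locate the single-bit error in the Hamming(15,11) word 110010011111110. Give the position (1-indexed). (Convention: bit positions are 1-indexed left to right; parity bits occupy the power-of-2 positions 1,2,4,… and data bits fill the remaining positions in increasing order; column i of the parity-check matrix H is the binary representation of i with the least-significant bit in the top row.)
Syndrome s = H · r^T (mod 2), r = 110010011111110:
  s[0] = (101010101010101)·(110010011111110) mod 2 = 1+0+0+0+1+0+0+0+1+0+1+0+1+0+0 mod 2 = 1
  s[1] = (011001100110011)·(110010011111110) mod 2 = 0+1+0+0+0+0+0+0+0+1+1+0+0+1+0 mod 2 = 0
  s[2] = (000111100001111)·(110010011111110) mod 2 = 0+0+0+0+1+0+0+0+0+0+0+1+1+1+0 mod 2 = 0
  s[3] = (000000011111111)·(110010011111110) mod 2 = 0+0+0+0+0+0+0+1+1+1+1+1+1+1+0 mod 2 = 1
Syndrome = 1001
Column i of H is the binary representation of i, so the syndrome is the binary index of the flipped bit.
Read s = 1001 with s[0] as LSB: 1·2^0 + 0·2^1 + 0·2^2 + 1·2^3 = 9.
Error is at bit position 9.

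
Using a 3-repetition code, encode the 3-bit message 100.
Repeat each bit 3× and concatenate:
1→111  0→000  0→000
Codeword = 111000000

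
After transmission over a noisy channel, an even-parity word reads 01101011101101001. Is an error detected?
Sum of received bits: 0+1+1+0+1+0+1+1+1+0+1+1+0+1+0+0+1 = 10; 10 mod 2 = 0. Result is 0 → no error detected.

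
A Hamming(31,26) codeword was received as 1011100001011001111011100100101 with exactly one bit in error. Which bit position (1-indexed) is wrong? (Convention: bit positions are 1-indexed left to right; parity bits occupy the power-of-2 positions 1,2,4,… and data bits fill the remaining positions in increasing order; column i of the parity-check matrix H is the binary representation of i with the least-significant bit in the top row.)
Syndrome s = H · r^T (mod 2), r = 1011100001011001111011100100101:
  s[0] = (1010101010101010101010101010101)·(1011100001011001111011100100101) mod 2 = 1+0+1+0+1+0+0+0+0+0+0+0+1+0+0+0+1+0+1+0+1+0+1+0+0+0+0+0+1+0+1 mod 2 = 0
  s[1] = (0110011001100110011001100110011)·(1011100001011001111011100100101) mod 2 = 0+0+1+0+0+0+0+0+0+1+0+0+0+0+0+0+0+1+1+0+0+1+1+0+0+1+0+0+0+0+1 mod 2 = 0
  s[2] = (0001111000011110000111100001111)·(1011100001011001111011100100101) mod 2 = 0+0+0+1+1+0+0+0+0+0+0+1+1+0+0+0+0+0+0+0+1+1+1+0+0+0+0+0+1+0+1 mod 2 = 1
  s[3] = (0000000111111110000000011111111)·(1011100001011001111011100100101) mod 2 = 0+0+0+0+0+0+0+0+0+1+0+1+1+0+0+0+0+0+0+0+0+0+0+0+0+1+0+0+1+0+1 mod 2 = 0
  s[4] = (0000000000000001111111111111111)·(1011100001011001111011100100101) mod 2 = 0+0+0+0+0+0+0+0+0+0+0+0+0+0+0+1+1+1+1+0+1+1+1+0+0+1+0+0+1+0+1 mod 2 = 0
Syndrome = 00100
Column i of H is the binary representation of i, so the syndrome is the binary index of the flipped bit.
Read s = 00100 with s[0] as LSB: 0·2^0 + 0·2^1 + 1·2^2 + 0·2^3 + 0·2^4 = 4.
Error is at bit position 4.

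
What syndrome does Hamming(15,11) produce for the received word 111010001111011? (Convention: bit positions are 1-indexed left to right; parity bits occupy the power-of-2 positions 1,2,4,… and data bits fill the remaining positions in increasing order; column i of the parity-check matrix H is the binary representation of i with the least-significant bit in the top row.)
Syndrome s = H · r^T (mod 2), r = 111010001111011:
  s[0] = (101010101010101)·(111010001111011) mod 2 = 1+0+1+0+1+0+0+0+1+0+1+0+0+0+1 mod 2 = 0
  s[1] = (011001100110011)·(111010001111011) mod 2 = 0+1+1+0+0+0+0+0+0+1+1+0+0+1+1 mod 2 = 0
  s[2] = (000111100001111)·(111010001111011) mod 2 = 0+0+0+0+1+0+0+0+0+0+0+1+0+1+1 mod 2 = 0
  s[3] = (000000011111111)·(111010001111011) mod 2 = 0+0+0+0+0+0+0+0+1+1+1+1+0+1+1 mod 2 = 0
Syndrome = 0000
s = 0: no error detected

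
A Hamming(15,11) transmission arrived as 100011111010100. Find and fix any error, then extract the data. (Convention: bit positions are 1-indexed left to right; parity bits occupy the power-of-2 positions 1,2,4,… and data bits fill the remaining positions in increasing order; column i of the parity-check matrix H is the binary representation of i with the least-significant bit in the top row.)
Syndrome s = H · r^T (mod 2), r = 100011111010100:
  s[0] = (101010101010101)·(100011111010100) mod 2 = 1+0+0+0+1+0+1+0+1+0+1+0+1+0+0 mod 2 = 0
  s[1] = (011001100110011)·(100011111010100) mod 2 = 0+0+0+0+0+1+1+0+0+0+1+0+0+0+0 mod 2 = 1
  s[2] = (000111100001111)·(100011111010100) mod 2 = 0+0+0+0+1+1+1+0+0+0+0+0+1+0+0 mod 2 = 0
  s[3] = (000000011111111)·(100011111010100) mod 2 = 0+0+0+0+0+0+0+1+1+0+1+0+1+0+0 mod 2 = 0
Syndrome = 0100
Column 2 of H equals this syndrome → error at bit 2 (1-indexed).
Flip bit 2: 100011111010100 → 110011111010100
Extract data bits at positions {3,5,6,7,9,10,11,12,13,14,15}: 01111010100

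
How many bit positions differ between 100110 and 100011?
XOR = 000101, count of 1s = 2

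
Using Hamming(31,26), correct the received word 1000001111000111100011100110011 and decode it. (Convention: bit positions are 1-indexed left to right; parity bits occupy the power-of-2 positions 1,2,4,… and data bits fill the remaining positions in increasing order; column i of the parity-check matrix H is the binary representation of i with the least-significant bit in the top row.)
Syndrome s = H · r^T (mod 2), r = 1000001111000111100011100110011:
  s[0] = (1010101010101010101010101010101)·(1000001111000111100011100110011) mod 2 = 1+0+0+0+0+0+1+0+1+0+0+0+0+0+1+0+1+0+0+0+1+0+1+0+0+0+1+0+0+0+1 mod 2 = 1
  s[1] = (0110011001100110011001100110011)·(1000001111000111100011100110011) mod 2 = 0+0+0+0+0+0+1+0+0+1+0+0+0+1+1+0+0+0+0+0+0+1+1+0+0+1+1+0+0+1+1 mod 2 = 0
  s[2] = (0001111000011110000111100001111)·(1000001111000111100011100110011) mod 2 = 0+0+0+0+0+0+1+0+0+0+0+0+0+1+1+0+0+0+0+0+1+1+1+0+0+0+0+0+0+1+1 mod 2 = 0
  s[3] = (0000000111111110000000011111111)·(1000001111000111100011100110011) mod 2 = 0+0+0+0+0+0+0+1+1+1+0+0+0+1+1+0+0+0+0+0+0+0+0+0+0+1+1+0+0+1+1 mod 2 = 1
  s[4] = (0000000000000001111111111111111)·(1000001111000111100011100110011) mod 2 = 0+0+0+0+0+0+0+0+0+0+0+0+0+0+0+1+1+0+0+0+1+1+1+0+0+1+1+0+0+1+1 mod 2 = 1
Syndrome = 10011
Column 25 of H equals this syndrome → error at bit 25 (1-indexed).
Flip bit 25: 1000001111000111100011100110011 → 1000001111000111100011101110011
Extract data bits at positions {3,5,6,7,9,10,11,12,13,14,15,17,18,19,20,21,22,23,24,25,26,27,28,29,30,31}: 00011100011100011101110011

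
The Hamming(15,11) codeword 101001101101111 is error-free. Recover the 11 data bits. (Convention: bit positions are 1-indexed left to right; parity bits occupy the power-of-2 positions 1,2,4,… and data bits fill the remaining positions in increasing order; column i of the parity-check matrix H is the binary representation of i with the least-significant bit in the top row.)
Parity bits occupy power-of-2 positions; data bits are at positions {3,5,6,7,9,10,11,12,13,14,15} (1-indexed).
Extract: c[3]=1 c[5]=0 c[6]=1 c[7]=1 c[9]=1 c[10]=1 c[11]=0 c[12]=1 c[13]=1 c[14]=1 c[15]=1
Data = 10111101111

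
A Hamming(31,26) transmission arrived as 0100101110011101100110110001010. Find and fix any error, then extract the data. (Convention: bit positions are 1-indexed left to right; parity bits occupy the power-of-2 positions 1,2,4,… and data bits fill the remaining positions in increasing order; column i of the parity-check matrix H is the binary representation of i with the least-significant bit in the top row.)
Syndrome s = H · r^T (mod 2), r = 0100101110011101100110110001010:
  s[0] = (1010101010101010101010101010101)·(0100101110011101100110110001010) mod 2 = 0+0+0+0+1+0+1+0+1+0+0+0+1+0+0+0+1+0+0+0+1+0+1+0+0+0+0+0+0+0+0 mod 2 = 1
  s[1] = (0110011001100110011001100110011)·(0100101110011101100110110001010) mod 2 = 0+1+0+0+0+0+1+0+0+0+0+0+0+1+0+0+0+0+0+0+0+0+1+0+0+0+0+0+0+1+0 mod 2 = 1
  s[2] = (0001111000011110000111100001111)·(0100101110011101100110110001010) mod 2 = 0+0+0+0+1+0+1+0+0+0+0+1+1+1+0+0+0+0+0+1+1+0+1+0+0+0+0+1+0+1+0 mod 2 = 0
  s[3] = (0000000111111110000000011111111)·(0100101110011101100110110001010) mod 2 = 0+0+0+0+0+0+0+1+1+0+0+1+1+1+0+0+0+0+0+0+0+0+0+1+0+0+0+1+0+1+0 mod 2 = 0
  s[4] = (0000000000000001111111111111111)·(0100101110011101100110110001010) mod 2 = 0+0+0+0+0+0+0+0+0+0+0+0+0+0+0+1+1+0+0+1+1+0+1+1+0+0+0+1+0+1+0 mod 2 = 0
Syndrome = 11000
Column 3 of H equals this syndrome → error at bit 3 (1-indexed).
Flip bit 3: 0100101110011101100110110001010 → 0110101110011101100110110001010
Extract data bits at positions {3,5,6,7,9,10,11,12,13,14,15,17,18,19,20,21,22,23,24,25,26,27,28,29,30,31}: 11011001110100110110001010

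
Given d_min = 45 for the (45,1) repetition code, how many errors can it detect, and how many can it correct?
Detection only: up to d_min − 1 = 44 errors.
Correction: up to ⌊(d_min − 1)/2⌋ = ⌊44/2⌋ = 22 errors.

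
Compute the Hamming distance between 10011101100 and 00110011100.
XOR = 10101110000, count of 1s = 5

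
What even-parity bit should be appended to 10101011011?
Sum of data bits: 1+0+1+0+1+0+1+1+0+1+1 = 7.
7 mod 2 = 1, so parity bit = 1.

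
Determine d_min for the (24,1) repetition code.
d_min = 24 (the only two codewords are 0…0 and 1…1, differing in all 24 positions).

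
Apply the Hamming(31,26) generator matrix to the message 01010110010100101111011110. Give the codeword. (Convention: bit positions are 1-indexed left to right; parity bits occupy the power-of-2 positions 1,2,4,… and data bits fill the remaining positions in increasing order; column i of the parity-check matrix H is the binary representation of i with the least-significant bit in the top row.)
Codeword c = d · G (mod 2), d = 01010110010100101111011110:
  c[0] = d·G[:,0] = (01010110010100101111011110)·(11011010101101010101010101) mod 2 = 0+1+0+1+0+0+1+0+0+0+0+1+0+0+0+0+0+1+0+1+0+1+0+1+0+0 mod 2 = 0
  c[1] = d·G[:,1] = (01010110010100101111011110)·(10110110011011001100110011) mod 2 = 0+0+0+1+0+1+1+0+0+1+0+0+0+0+0+0+1+1+0+0+0+1+0+0+1+0 mod 2 = 0
  c[2] = d·G[:,2] = (01010110010100101111011110)·(10000000000000000000000000) mod 2 = 0+0+0+0+0+0+0+0+0+0+0+0+0+0+0+0+0+0+0+0+0+0+0+0+0+0 mod 2 = 0
  c[3] = d·G[:,3] = (01010110010100101111011110)·(01110001111000111100001111) mod 2 = 0+1+0+1+0+0+0+0+0+1+0+0+0+0+1+0+1+1+0+0+0+0+1+1+1+0 mod 2 = 1
  c[4] = d·G[:,4] = (01010110010100101111011110)·(01000000000000000000000000) mod 2 = 0+1+0+0+0+0+0+0+0+0+0+0+0+0+0+0+0+0+0+0+0+0+0+0+0+0 mod 2 = 1
  c[5] = d·G[:,5] = (01010110010100101111011110)·(00100000000000000000000000) mod 2 = 0+0+0+0+0+0+0+0+0+0+0+0+0+0+0+0+0+0+0+0+0+0+0+0+0+0 mod 2 = 0
  c[6] = d·G[:,6] = (01010110010100101111011110)·(00010000000000000000000000) mod 2 = 0+0+0+1+0+0+0+0+0+0+0+0+0+0+0+0+0+0+0+0+0+0+0+0+0+0 mod 2 = 1
  c[7] = d·G[:,7] = (01010110010100101111011110)·(00001111111000000011111111) mod 2 = 0+0+0+0+0+1+1+0+0+1+0+0+0+0+0+0+0+0+1+1+0+1+1+1+1+0 mod 2 = 1
  c[8] = d·G[:,8] = (01010110010100101111011110)·(00001000000000000000000000) mod 2 = 0+0+0+0+0+0+0+0+0+0+0+0+0+0+0+0+0+0+0+0+0+0+0+0+0+0 mod 2 = 0
  c[9] = d·G[:,9] = (01010110010100101111011110)·(00000100000000000000000000) mod 2 = 0+0+0+0+0+1+0+0+0+0+0+0+0+0+0+0+0+0+0+0+0+0+0+0+0+0 mod 2 = 1
  c[10] = d·G[:,10] = (01010110010100101111011110)·(00000010000000000000000000) mod 2 = 0+0+0+0+0+0+1+0+0+0+0+0+0+0+0+0+0+0+0+0+0+0+0+0+0+0 mod 2 = 1
  c[11] = d·G[:,11] = (01010110010100101111011110)·(00000001000000000000000000) mod 2 = 0+0+0+0+0+0+0+0+0+0+0+0+0+0+0+0+0+0+0+0+0+0+0+0+0+0 mod 2 = 0
  c[12] = d·G[:,12] = (01010110010100101111011110)·(00000000100000000000000000) mod 2 = 0+0+0+0+0+0+0+0+0+0+0+0+0+0+0+0+0+0+0+0+0+0+0+0+0+0 mod 2 = 0
  c[13] = d·G[:,13] = (01010110010100101111011110)·(00000000010000000000000000) mod 2 = 0+0+0+0+0+0+0+0+0+1+0+0+0+0+0+0+0+0+0+0+0+0+0+0+0+0 mod 2 = 1
  c[14] = d·G[:,14] = (01010110010100101111011110)·(00000000001000000000000000) mod 2 = 0+0+0+0+0+0+0+0+0+0+0+0+0+0+0+0+0+0+0+0+0+0+0+0+0+0 mod 2 = 0
  c[15] = d·G[:,15] = (01010110010100101111011110)·(00000000000111111111111111) mod 2 = 0+0+0+0+0+0+0+0+0+0+0+1+0+0+1+0+1+1+1+1+0+1+1+1+1+0 mod 2 = 0
  c[16] = d·G[:,16] = (01010110010100101111011110)·(00000000000100000000000000) mod 2 = 0+0+0+0+0+0+0+0+0+0+0+1+0+0+0+0+0+0+0+0+0+0+0+0+0+0 mod 2 = 1
  c[17] = d·G[:,17] = (01010110010100101111011110)·(00000000000010000000000000) mod 2 = 0+0+0+0+0+0+0+0+0+0+0+0+0+0+0+0+0+0+0+0+0+0+0+0+0+0 mod 2 = 0
  c[18] = d·G[:,18] = (01010110010100101111011110)·(00000000000001000000000000) mod 2 = 0+0+0+0+0+0+0+0+0+0+0+0+0+0+0+0+0+0+0+0+0+0+0+0+0+0 mod 2 = 0
  c[19] = d·G[:,19] = (01010110010100101111011110)·(00000000000000100000000000) mod 2 = 0+0+0+0+0+0+0+0+0+0+0+0+0+0+1+0+0+0+0+0+0+0+0+0+0+0 mod 2 = 1
  c[20] = d·G[:,20] = (01010110010100101111011110)·(00000000000000010000000000) mod 2 = 0+0+0+0+0+0+0+0+0+0+0+0+0+0+0+0+0+0+0+0+0+0+0+0+0+0 mod 2 = 0
  c[21] = d·G[:,21] = (01010110010100101111011110)·(00000000000000001000000000) mod 2 = 0+0+0+0+0+0+0+0+0+0+0+0+0+0+0+0+1+0+0+0+0+0+0+0+0+0 mod 2 = 1
  c[22] = d·G[:,22] = (01010110010100101111011110)·(00000000000000000100000000) mod 2 = 0+0+0+0+0+0+0+0+0+0+0+0+0+0+0+0+0+1+0+0+0+0+0+0+0+0 mod 2 = 1
  c[23] = d·G[:,23] = (01010110010100101111011110)·(00000000000000000010000000) mod 2 = 0+0+0+0+0+0+0+0+0+0+0+0+0+0+0+0+0+0+1+0+0+0+0+0+0+0 mod 2 = 1
  c[24] = d·G[:,24] = (01010110010100101111011110)·(00000000000000000001000000) mod 2 = 0+0+0+0+0+0+0+0+0+0+0+0+0+0+0+0+0+0+0+1+0+0+0+0+0+0 mod 2 = 1
  c[25] = d·G[:,25] = (01010110010100101111011110)·(00000000000000000000100000) mod 2 = 0+0+0+0+0+0+0+0+0+0+0+0+0+0+0+0+0+0+0+0+0+0+0+0+0+0 mod 2 = 0
  c[26] = d·G[:,26] = (01010110010100101111011110)·(00000000000000000000010000) mod 2 = 0+0+0+0+0+0+0+0+0+0+0+0+0+0+0+0+0+0+0+0+0+1+0+0+0+0 mod 2 = 1
  c[27] = d·G[:,27] = (01010110010100101111011110)·(00000000000000000000001000) mod 2 = 0+0+0+0+0+0+0+0+0+0+0+0+0+0+0+0+0+0+0+0+0+0+1+0+0+0 mod 2 = 1
  c[28] = d·G[:,28] = (01010110010100101111011110)·(00000000000000000000000100) mod 2 = 0+0+0+0+0+0+0+0+0+0+0+0+0+0+0+0+0+0+0+0+0+0+0+1+0+0 mod 2 = 1
  c[29] = d·G[:,29] = (01010110010100101111011110)·(00000000000000000000000010) mod 2 = 0+0+0+0+0+0+0+0+0+0+0+0+0+0+0+0+0+0+0+0+0+0+0+0+1+0 mod 2 = 1
  c[30] = d·G[:,30] = (01010110010100101111011110)·(00000000000000000000000001) mod 2 = 0+0+0+0+0+0+0+0+0+0+0+0+0+0+0+0+0+0+0+0+0+0+0+0+0+0 mod 2 = 0
Codeword = 0001101101100100100101111011110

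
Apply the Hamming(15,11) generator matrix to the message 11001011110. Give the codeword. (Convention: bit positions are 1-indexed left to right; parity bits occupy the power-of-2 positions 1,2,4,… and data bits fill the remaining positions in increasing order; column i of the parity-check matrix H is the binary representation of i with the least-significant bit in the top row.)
Codeword c = d · G (mod 2), d = 11001011110:
  c[0] = d·G[:,0] = (11001011110)·(11011010101) mod 2 = 1+1+0+0+1+0+1+0+1+0+0 mod 2 = 1
  c[1] = d·G[:,1] = (11001011110)·(10110110011) mod 2 = 1+0+0+0+0+0+1+0+0+1+0 mod 2 = 1
  c[2] = d·G[:,2] = (11001011110)·(10000000000) mod 2 = 1+0+0+0+0+0+0+0+0+0+0 mod 2 = 1
  c[3] = d·G[:,3] = (11001011110)·(01110001111) mod 2 = 0+1+0+0+0+0+0+1+1+1+0 mod 2 = 0
  c[4] = d·G[:,4] = (11001011110)·(01000000000) mod 2 = 0+1+0+0+0+0+0+0+0+0+0 mod 2 = 1
  c[5] = d·G[:,5] = (11001011110)·(00100000000) mod 2 = 0+0+0+0+0+0+0+0+0+0+0 mod 2 = 0
  c[6] = d·G[:,6] = (11001011110)·(00010000000) mod 2 = 0+0+0+0+0+0+0+0+0+0+0 mod 2 = 0
  c[7] = d·G[:,7] = (11001011110)·(00001111111) mod 2 = 0+0+0+0+1+0+1+1+1+1+0 mod 2 = 1
  c[8] = d·G[:,8] = (11001011110)·(00001000000) mod 2 = 0+0+0+0+1+0+0+0+0+0+0 mod 2 = 1
  c[9] = d·G[:,9] = (11001011110)·(00000100000) mod 2 = 0+0+0+0+0+0+0+0+0+0+0 mod 2 = 0
  c[10] = d·G[:,10] = (11001011110)·(00000010000) mod 2 = 0+0+0+0+0+0+1+0+0+0+0 mod 2 = 1
  c[11] = d·G[:,11] = (11001011110)·(00000001000) mod 2 = 0+0+0+0+0+0+0+1+0+0+0 mod 2 = 1
  c[12] = d·G[:,12] = (11001011110)·(00000000100) mod 2 = 0+0+0+0+0+0+0+0+1+0+0 mod 2 = 1
  c[13] = d·G[:,13] = (11001011110)·(00000000010) mod 2 = 0+0+0+0+0+0+0+0+0+1+0 mod 2 = 1
  c[14] = d·G[:,14] = (11001011110)·(00000000001) mod 2 = 0+0+0+0+0+0+0+0+0+0+0 mod 2 = 0
Codeword = 111010011011110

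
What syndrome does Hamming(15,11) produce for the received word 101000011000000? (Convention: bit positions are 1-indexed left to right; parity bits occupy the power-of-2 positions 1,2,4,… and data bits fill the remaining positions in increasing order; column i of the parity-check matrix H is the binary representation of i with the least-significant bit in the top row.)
Syndrome s = H · r^T (mod 2), r = 101000011000000:
  s[0] = (101010101010101)·(101000011000000) mod 2 = 1+0+1+0+0+0+0+0+1+0+0+0+0+0+0 mod 2 = 1
  s[1] = (011001100110011)·(101000011000000) mod 2 = 0+0+1+0+0+0+0+0+0+0+0+0+0+0+0 mod 2 = 1
  s[2] = (000111100001111)·(101000011000000) mod 2 = 0+0+0+0+0+0+0+0+0+0+0+0+0+0+0 mod 2 = 0
  s[3] = (000000011111111)·(101000011000000) mod 2 = 0+0+0+0+0+0+0+1+1+0+0+0+0+0+0 mod 2 = 0
Syndrome = 1100
Non-zero syndrome: error at position 3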